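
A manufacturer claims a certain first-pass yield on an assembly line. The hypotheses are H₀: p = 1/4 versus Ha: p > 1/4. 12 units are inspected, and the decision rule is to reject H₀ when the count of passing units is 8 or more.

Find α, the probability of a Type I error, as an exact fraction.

23333/8388608

α = P(reject H₀ | H₀ true) = P(Y ≥ 8 | p = 1/4), with Y ~ Binomial(12, 1/4).
Summing C(12,j)(1/4)^j(3/4)^{12−j} for j = 8,…,12 gives 23333/8388608.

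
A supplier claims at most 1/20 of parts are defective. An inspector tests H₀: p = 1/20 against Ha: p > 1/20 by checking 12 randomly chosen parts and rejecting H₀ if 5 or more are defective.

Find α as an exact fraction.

Under H₀, K ~ Binomial(12, 1/20); the Type I error rate is P(K ≥ 5).
α = 1 − P(K ≤ 4) = 1 − 409524655607633/409600000000000 = 75344392367/409600000000000.

75344392367/409600000000000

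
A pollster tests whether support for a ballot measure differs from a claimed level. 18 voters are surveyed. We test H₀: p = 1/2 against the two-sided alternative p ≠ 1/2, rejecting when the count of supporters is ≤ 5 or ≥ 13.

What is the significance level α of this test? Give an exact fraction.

1577/16384

Under H₀, Y ~ Binomial(18, 1/2); α is the probability of landing in either tail, P(Y ≤ 5) + P(Y ≥ 13).
Each tail has probability (1 + 18 + 153 + 816 + 3060 + 8568)/262144; doubling gives α = 25232/262144 = 1577/16384.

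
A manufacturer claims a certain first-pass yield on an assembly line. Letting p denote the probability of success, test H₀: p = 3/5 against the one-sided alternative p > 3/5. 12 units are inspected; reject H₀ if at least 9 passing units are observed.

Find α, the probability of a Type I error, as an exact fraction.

α = P(reject H₀ | H₀ true) = P(Y ≥ 9 | p = 3/5), with Y ~ Binomial(12, 3/5).
Adding the binomial terms for j = 9 through 12 with p = 3/5 yields 11002797/48828125.

11002797/48828125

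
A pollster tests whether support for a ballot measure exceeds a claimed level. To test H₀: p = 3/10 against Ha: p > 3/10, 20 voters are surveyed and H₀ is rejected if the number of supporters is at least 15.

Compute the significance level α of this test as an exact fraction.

1073500548839793/25000000000000000000

Under H₀, S ~ Binomial(20, 3/10), and α = P(S ≥ 15).
P(S ≥ 15) = Σ_{j=15}^{20} C(20,j)·(3/10)^j·(7/10)^{20-j} = 1073500548839793/25000000000000000000.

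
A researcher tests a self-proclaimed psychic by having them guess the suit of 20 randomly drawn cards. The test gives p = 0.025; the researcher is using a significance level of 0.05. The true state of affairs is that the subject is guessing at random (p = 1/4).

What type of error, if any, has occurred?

The conventional null hypothesis is that the subject is guessing at random (p = 1/4).
Since p = 0.025 < α = 0.05, H₀ is rejected.
H₀ is true (actually the subject is guessing at random (p = 1/4)).
Rejecting a true H₀ is a Type I error.

Type I error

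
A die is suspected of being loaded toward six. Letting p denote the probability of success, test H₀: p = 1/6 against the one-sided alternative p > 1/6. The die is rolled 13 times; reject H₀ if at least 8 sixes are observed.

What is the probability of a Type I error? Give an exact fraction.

The Type I error probability is α = P(S ≥ 8) computed under H₀, where S ~ Binomial(13, 1/6).
P(S ≥ 8) = Σ_{j=8}^{13} C(13,j)·(1/6)^j·(5/6)^{13-j} = 13909/40310784.

13909/40310784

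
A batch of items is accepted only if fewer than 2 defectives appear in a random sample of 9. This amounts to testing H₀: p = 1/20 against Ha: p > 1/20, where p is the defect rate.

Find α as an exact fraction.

9115058713/128000000000

Under H₀, Y ~ Binomial(9, 1/20); the Type I error rate is P(Y ≥ 2).
Computing the lower-tail complement: 1 − 118884941287/128000000000 = 9115058713/128000000000.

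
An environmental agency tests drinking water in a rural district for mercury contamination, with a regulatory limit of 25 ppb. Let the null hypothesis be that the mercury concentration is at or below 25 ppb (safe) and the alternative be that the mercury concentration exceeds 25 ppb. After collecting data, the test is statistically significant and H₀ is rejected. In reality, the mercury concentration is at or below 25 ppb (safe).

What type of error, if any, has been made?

Type I error

H₀ was rejected, but H₀ is actually true.
Rejecting a true null hypothesis is a Type I error (false positive).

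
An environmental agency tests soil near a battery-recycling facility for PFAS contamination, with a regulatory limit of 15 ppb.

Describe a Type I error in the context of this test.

With the conventional null hypothesis that the PFAS concentration is at or below 15 ppb (safe):
A Type I error is rejecting H₀ when H₀ is true.
Here that means declaring the site contaminated and ordering remediation when actually the PFAS concentration is at or below 15 ppb (safe).

A Type I error would mean concluding that the PFAS concentration exceeds 15 ppb when in fact the PFAS concentration is at or below 15 ppb (safe).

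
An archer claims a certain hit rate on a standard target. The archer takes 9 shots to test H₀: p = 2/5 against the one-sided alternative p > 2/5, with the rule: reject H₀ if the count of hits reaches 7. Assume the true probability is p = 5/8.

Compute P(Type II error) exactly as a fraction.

24101307/33554432

Under the alternative p = 5/8, Y ~ Binomial(9, 5/8); β is the probability the test does not reject, P(Y < 7).
Summing C(9,j)·(5/8)^j·(3/8)^{9-j} for j = 0..6 gives 24101307/33554432.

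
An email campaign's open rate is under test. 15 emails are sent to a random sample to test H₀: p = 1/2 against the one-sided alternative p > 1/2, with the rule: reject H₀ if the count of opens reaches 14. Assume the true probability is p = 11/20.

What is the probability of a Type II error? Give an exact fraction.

16356278262148423407/16384000000000000000

Under the alternative p = 11/20, K ~ Binomial(15, 11/20); β is the probability the test does not reject, P(K < 14).
Summing C(15,j)·(11/20)^j·(9/20)^{15-j} for j = 0..13 gives 16356278262148423407/16384000000000000000.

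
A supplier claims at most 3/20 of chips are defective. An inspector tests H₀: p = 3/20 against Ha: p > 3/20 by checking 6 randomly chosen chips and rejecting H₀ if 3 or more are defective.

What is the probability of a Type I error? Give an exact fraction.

302967/6400000

The significance level is the probability, assuming p = 3/20, of seeing 3 or more defectives in 6 draws.
Computing the lower-tail complement: 1 − 6097033/6400000 = 302967/6400000.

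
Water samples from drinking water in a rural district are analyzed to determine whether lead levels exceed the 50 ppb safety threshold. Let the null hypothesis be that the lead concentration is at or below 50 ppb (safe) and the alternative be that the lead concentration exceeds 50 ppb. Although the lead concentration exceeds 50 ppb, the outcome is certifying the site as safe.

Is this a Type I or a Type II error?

Type II error

'Certifying the site as safe' corresponds to failing to reject H₀.
H₀ was not rejected but H₀ is false — a Type II error (false negative).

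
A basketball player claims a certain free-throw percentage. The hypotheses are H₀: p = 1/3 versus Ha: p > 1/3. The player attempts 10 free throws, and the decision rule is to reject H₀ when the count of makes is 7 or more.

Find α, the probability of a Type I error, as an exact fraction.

α = P(reject H₀ | H₀ true) = P(Y ≥ 7 | p = 1/3), with Y ~ Binomial(10, 1/3).
Summing C(10,j)(1/3)^j(2/3)^{10−j} for j = 7,…,10 gives 43/2187.

43/2187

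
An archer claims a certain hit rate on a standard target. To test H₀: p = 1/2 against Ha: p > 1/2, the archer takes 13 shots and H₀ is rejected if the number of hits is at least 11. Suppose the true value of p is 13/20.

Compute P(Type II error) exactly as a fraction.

36323681060626281/40960000000000000

Under the alternative p = 13/20, S ~ Binomial(13, 13/20); β is the probability the test does not reject, P(S < 11).
Adding the binomial probabilities P(S=0)+…+P(S=10) at p = 13/20 gives 36323681060626281/40960000000000000.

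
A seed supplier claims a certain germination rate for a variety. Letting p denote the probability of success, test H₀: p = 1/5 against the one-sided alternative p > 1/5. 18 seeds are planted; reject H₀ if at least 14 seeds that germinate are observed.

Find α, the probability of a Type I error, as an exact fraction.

The Type I error probability is α = P(S ≥ 14) computed under H₀, where S ~ Binomial(18, 1/5).
P(S ≥ 14) = Σ_{j=14}^{18} C(18,j)·(1/5)^j·(4/5)^{18-j} = 167621/762939453125.

167621/762939453125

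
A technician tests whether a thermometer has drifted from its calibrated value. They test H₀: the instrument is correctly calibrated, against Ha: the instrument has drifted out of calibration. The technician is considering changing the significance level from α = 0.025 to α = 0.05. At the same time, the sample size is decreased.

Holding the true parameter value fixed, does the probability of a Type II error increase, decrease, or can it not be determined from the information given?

Cannot be determined from the information given.

The first change alone would make β decrease; the second alone would make β increase. Which effect dominates depends on the magnitudes, which are not given.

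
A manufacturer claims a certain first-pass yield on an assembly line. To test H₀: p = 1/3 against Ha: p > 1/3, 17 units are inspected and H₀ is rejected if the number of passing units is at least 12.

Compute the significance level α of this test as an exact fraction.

80705/43046721

Under H₀, K ~ Binomial(17, 1/3), and α = P(K ≥ 12).
P(K ≥ 12) = Σ_{j=12}^{17} C(17,j)·(1/3)^j·(2/3)^{17-j} = 80705/43046721.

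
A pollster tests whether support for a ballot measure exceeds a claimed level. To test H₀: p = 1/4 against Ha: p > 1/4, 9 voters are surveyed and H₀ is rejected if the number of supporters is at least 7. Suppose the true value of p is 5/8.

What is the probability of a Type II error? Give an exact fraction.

β = P(fail to reject H₀ | Ha true) = P(X ≤ 6 | p = 5/8), X ~ Binomial(9, 5/8).
Equivalently, β = 1 − P(X ≥ 7) = 24101307/33554432.

24101307/33554432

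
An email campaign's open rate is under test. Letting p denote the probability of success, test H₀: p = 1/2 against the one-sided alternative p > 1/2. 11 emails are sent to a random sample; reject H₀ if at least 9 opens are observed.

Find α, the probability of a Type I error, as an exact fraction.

67/2048

α = P(reject H₀ | H₀ true) = P(K ≥ 9 | p = 1/2), with K ~ Binomial(11, 1/2).
P(K ≥ 9) = [C(11,9) + C(11,10) + C(11,11)] / 2^11 = (55 + 11 + 1) / 2048 = 67/2048.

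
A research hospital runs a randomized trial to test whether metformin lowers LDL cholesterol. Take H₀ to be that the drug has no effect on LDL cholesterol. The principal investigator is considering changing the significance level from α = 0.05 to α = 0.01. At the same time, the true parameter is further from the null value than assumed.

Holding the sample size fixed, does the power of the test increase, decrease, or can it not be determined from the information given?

The first change alone would make β increase; the second alone would make β decrease. Which effect dominates depends on the magnitudes, which are not given.
Since power = 1 − β, the effect on power is likewise indeterminate.

Cannot be determined from the information given.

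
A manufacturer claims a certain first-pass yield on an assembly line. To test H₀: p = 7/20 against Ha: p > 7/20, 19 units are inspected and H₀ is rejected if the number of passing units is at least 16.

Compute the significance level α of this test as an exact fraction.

4867859971043445677/327680000000000000000000

The Type I error probability is α = P(S ≥ 16) computed under H₀, where S ~ Binomial(19, 7/20).
Summing C(19,j)(7/20)^j(13/20)^{19−j} for j = 16,…,19 gives 4867859971043445677/327680000000000000000000.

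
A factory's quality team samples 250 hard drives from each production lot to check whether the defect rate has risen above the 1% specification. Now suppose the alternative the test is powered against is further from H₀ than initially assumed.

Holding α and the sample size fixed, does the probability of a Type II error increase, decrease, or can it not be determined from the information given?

The further the true parameter sits from the null value, the more of the Ha sampling distribution falls in the rejection region.

It decreases.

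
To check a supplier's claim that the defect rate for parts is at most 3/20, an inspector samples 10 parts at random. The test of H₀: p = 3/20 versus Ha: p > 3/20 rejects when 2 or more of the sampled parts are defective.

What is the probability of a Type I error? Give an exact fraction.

4666369804641/10240000000000

The significance level is the probability, assuming p = 3/20, of seeing 2 or more defectives in 10 draws.
α = 1 − P(K ≤ 1) = 1 − 5573630195359/10240000000000 = 4666369804641/10240000000000.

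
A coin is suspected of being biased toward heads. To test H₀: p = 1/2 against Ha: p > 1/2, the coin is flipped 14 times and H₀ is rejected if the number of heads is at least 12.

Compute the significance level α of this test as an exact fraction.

α = P(reject H₀ | H₀ true) = P(S ≥ 12 | p = 1/2), with S ~ Binomial(14, 1/2).
Summing the upper tail: (91 + 14 + 1) / 2^14 = 106/16384 = 53/8192.

53/8192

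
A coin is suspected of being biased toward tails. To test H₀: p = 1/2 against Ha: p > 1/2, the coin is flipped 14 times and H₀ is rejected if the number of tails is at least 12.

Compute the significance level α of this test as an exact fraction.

α = P(reject H₀ | H₀ true) = P(K ≥ 12 | p = 1/2), with K ~ Binomial(14, 1/2).
P(K ≥ 12) = [C(14,12) + C(14,13) + C(14,14)] / 2^14 = (91 + 14 + 1) / 16384 = 106/16384 = 53/8192.

53/8192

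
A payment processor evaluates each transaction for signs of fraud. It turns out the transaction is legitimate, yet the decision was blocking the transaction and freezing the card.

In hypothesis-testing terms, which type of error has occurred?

Type I error

The null hypothesis here is that the transaction is legitimate.
'Blocking the transaction and freezing the card' corresponds to rejecting H₀.
H₀ was rejected but H₀ is true — a Type I error (false positive).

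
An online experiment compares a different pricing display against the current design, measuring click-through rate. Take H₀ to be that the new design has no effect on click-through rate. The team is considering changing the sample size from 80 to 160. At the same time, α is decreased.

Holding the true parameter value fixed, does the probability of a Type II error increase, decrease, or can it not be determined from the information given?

Cannot be determined from the information given.

The first change alone would make β decrease; the second alone would make β increase. Which effect dominates depends on the magnitudes, which are not given.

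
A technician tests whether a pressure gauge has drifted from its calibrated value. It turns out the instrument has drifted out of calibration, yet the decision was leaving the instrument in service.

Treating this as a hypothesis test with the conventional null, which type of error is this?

The null hypothesis here is that the instrument is correctly calibrated.
'Leaving the instrument in service' corresponds to failing to reject H₀.
H₀ was not rejected but H₀ is false — a Type II error (false negative).

Type II error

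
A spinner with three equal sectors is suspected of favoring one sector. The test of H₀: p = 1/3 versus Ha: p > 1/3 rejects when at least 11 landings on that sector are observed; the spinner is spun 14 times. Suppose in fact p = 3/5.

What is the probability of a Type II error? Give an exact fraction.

A Type II error is failing to reject when Ha holds: with p = 3/5, β = P(Y ≤ 10).
Adding the binomial probabilities P(Y=0)+…+P(Y=10) at p = 3/5 gives 5344795024/6103515625.

5344795024/6103515625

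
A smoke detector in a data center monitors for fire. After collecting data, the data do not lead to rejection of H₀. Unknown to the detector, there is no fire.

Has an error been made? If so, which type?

The conventional null hypothesis here is that there is no fire.
The test retained a true H₀ — the decision matches the true state.

No error — this is a correct decision.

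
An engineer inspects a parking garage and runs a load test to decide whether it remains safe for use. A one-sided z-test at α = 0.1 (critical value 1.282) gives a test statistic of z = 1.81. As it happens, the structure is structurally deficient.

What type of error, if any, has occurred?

The conventional null hypothesis is that the structure meets the required load capacity (safe).
Since z = 1.81 > z* = 1.282, H₀ is rejected.
H₀ is false (actually the structure is structurally deficient).
The decision matches the true state — no error.

No error — this is a correct decision.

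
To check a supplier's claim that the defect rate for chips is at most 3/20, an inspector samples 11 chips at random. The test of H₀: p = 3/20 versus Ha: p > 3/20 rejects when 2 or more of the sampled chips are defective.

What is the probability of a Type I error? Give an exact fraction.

2080006099551/4096000000000

Under H₀, K ~ Binomial(11, 3/20); the Type I error rate is P(K ≥ 2).
Computing the lower-tail complement: 1 − 2015993900449/4096000000000 = 2080006099551/4096000000000.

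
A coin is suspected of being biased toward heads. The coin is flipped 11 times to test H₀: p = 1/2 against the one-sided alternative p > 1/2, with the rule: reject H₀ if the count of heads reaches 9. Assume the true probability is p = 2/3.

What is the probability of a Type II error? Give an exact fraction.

1675/2187

β = P(fail to reject H₀ | Ha true) = P(K ≤ 8 | p = 2/3), K ~ Binomial(11, 2/3).
Summing C(11,j)·(2/3)^j·(1/3)^{11-j} for j = 0..8 gives 1675/2187.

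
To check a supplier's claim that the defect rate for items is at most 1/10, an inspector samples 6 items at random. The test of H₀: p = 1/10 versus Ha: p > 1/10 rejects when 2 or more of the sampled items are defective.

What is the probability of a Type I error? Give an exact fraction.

22853/200000

Under H₀, K ~ Binomial(6, 1/10); the Type I error rate is P(K ≥ 2).
Via the complement, α = 1 − Σ_{j=0}^{1} C(6,j)(1/10)^j(9/10)^{6-j} = 22853/200000.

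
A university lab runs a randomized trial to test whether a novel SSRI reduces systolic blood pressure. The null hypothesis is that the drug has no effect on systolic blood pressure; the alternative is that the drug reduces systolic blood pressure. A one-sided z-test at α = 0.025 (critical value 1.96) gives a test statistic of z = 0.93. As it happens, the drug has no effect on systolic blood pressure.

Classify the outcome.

Since z = 0.93 ≤ z* = 1.96, H₀ is not rejected.
H₀ is true (actually the drug has no effect on systolic blood pressure).
The decision matches the true state — no error.

No error (correct decision).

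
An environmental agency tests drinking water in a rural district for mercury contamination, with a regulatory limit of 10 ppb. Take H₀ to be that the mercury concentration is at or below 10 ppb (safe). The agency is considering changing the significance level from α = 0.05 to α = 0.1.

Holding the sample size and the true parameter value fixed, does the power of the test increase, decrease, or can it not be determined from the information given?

It increases.

A larger α widens the rejection region, so when the alternative is true more outcomes lead to rejection — failing to reject becomes less likely.
Since power = 1 − β and β decreases, power increases.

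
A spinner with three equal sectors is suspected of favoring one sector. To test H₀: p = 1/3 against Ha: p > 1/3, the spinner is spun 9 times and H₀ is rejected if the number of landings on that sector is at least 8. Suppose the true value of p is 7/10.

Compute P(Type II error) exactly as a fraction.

Under the alternative p = 7/10, X ~ Binomial(9, 7/10); β is the probability the test does not reject, P(X < 8).
Equivalently, β = 1 − P(X ≥ 8) = 401998383/500000000.

401998383/500000000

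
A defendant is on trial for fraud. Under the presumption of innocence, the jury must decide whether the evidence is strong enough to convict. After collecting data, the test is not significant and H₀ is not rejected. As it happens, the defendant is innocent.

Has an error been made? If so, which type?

No error (correct decision).

The conventional null hypothesis here is that the defendant is innocent.
The test retained a true H₀ — the decision matches the true state.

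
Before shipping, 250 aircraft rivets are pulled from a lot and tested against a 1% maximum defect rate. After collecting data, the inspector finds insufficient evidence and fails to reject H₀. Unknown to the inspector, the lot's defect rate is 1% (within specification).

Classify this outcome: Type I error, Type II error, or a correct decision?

No error — this is a correct decision.

The conventional null hypothesis here is that the lot's defect rate is 1% (within specification).
The test retained a true H₀ — the decision matches the true state.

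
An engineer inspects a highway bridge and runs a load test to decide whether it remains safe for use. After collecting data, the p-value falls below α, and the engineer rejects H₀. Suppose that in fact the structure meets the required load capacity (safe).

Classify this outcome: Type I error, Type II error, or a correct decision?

Type I error

The conventional null hypothesis here is that the structure meets the required load capacity (safe).
H₀ was rejected, but H₀ is actually true.
Rejecting a true null hypothesis is a Type I error (false positive).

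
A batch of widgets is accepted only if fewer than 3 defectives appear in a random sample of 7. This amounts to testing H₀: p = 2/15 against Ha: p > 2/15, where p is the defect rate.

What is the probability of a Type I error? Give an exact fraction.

α = P(reject H₀ | H₀ true) = P(X ≥ 3 | p = 2/15), X ~ Binomial(7, 2/15).
Computing the lower-tail complement: 1 − 10767497/11390625 = 623128/11390625.

623128/11390625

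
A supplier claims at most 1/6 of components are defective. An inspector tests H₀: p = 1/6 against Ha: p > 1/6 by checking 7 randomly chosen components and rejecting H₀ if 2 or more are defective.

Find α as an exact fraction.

7703/23328

Under H₀, Y ~ Binomial(7, 1/6); the Type I error rate is P(Y ≥ 2).
Via the complement, α = 1 − Σ_{j=0}^{1} C(7,j)(1/6)^j(5/6)^{7-j} = 7703/23328.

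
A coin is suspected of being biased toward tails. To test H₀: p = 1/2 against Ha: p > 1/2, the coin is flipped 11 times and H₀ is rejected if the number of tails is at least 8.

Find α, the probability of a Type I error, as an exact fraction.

29/256

α = P(reject H₀ | H₀ true) = P(Y ≥ 8 | p = 1/2), with Y ~ Binomial(11, 1/2).
That's C(11,8) + C(11,9) + C(11,10) + C(11,11) over 2^11, i.e. (165 + 55 + 11 + 1)/2048 = 232/2048 = 29/256.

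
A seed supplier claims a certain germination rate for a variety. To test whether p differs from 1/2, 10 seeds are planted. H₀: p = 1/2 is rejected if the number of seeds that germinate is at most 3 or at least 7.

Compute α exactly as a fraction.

11/32

The significance level is the null-hypothesis probability of the rejection region {≤3} ∪ {≥7}.
Each tail has probability (1 + 10 + 45 + 120)/1024; doubling gives α = 352/1024 = 11/32.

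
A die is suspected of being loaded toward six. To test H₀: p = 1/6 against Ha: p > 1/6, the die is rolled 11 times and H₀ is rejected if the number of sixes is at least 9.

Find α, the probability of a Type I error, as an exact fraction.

Under H₀, X ~ Binomial(11, 1/6), and α = P(X ≥ 9).
Summing C(11,j)(1/6)^j(5/6)^{11−j} for j = 9,…,11 gives 53/13436928.

53/13436928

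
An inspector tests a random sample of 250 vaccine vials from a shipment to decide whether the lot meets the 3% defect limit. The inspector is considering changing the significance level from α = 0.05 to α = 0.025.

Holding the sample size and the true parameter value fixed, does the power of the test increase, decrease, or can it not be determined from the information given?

Lowering α raises the bar for rejection; under Ha, the test now fails to reject on outcomes it previously would have rejected.
Since power = 1 − β and β increases, power decreases.

It decreases.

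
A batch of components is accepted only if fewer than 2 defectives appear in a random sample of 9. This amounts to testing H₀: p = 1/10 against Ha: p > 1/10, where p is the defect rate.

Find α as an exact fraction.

The significance level is the probability, assuming p = 1/10, of seeing 2 or more defectives in 9 draws.
Computing the lower-tail complement: 1 − 387420489/500000000 = 112579511/500000000.

112579511/500000000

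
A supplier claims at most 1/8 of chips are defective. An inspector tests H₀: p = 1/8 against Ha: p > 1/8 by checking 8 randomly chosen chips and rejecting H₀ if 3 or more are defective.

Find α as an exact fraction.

1129899/16777216

The significance level is the probability, assuming p = 1/8, of seeing 3 or more defectives in 8 draws.
Via the complement, α = 1 − Σ_{j=0}^{2} C(8,j)(1/8)^j(7/8)^{8-j} = 1129899/16777216.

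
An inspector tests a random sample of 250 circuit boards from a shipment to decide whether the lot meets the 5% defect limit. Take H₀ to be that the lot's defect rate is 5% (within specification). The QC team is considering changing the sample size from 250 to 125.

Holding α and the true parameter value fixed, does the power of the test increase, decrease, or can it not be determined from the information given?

It decreases.

A smaller sample increases the standard error, so the sampling distributions under H₀ and Ha overlap more.
Since power = 1 − β and β increases, power decreases.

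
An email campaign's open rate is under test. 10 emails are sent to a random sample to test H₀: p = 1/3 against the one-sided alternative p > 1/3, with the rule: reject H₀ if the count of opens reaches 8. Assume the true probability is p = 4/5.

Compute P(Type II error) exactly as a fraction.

3146489/9765625

β = P(fail to reject H₀ | Ha true) = P(Y ≤ 7 | p = 4/5), Y ~ Binomial(10, 4/5).
Summing C(10,j)·(4/5)^j·(1/5)^{10-j} for j = 0..7 gives 3146489/9765625.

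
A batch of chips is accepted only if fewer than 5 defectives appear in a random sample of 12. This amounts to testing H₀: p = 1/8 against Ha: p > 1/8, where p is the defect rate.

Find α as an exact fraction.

The significance level is the probability, assuming p = 1/8, of seeing 5 or more defectives in 12 draws.
Via the complement, α = 1 − Σ_{j=0}^{4} C(12,j)(1/8)^j(7/8)^{12-j} = 387766075/34359738368.

387766075/34359738368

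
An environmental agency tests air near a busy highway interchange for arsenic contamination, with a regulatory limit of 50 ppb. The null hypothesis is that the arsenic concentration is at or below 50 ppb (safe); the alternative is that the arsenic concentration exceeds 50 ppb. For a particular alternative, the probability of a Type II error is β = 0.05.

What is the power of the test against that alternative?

Power = 1 − β = 1 − 0.05 = 0.95.

0.95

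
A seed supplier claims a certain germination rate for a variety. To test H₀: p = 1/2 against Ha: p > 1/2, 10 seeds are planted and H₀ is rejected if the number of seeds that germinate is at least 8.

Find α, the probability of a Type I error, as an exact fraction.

The Type I error probability is α = P(Y ≥ 8) computed under H₀, where Y ~ Binomial(10, 1/2).
That's C(10,8) + C(10,9) + C(10,10) over 2^10, i.e. (45 + 10 + 1)/1024 = 56/1024 = 7/128.

7/128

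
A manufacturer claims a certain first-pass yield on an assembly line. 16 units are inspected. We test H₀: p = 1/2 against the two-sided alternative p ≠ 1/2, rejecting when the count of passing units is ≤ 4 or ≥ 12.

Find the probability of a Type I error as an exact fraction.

α = P(Y ≤ 4 or Y ≥ 12 | p = 1/2), Y ~ Binomial(16, 1/2).
Each tail has probability (1 + 16 + 120 + 560 + 1820)/65536; doubling gives α = 5034/65536 = 2517/32768.

2517/32768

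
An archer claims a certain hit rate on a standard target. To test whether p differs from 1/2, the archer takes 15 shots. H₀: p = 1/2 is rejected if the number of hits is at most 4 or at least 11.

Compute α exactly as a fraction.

1941/16384

α = P(X ≤ 4 or X ≥ 11 | p = 1/2), X ~ Binomial(15, 1/2).
The two tails are symmetric, so α = 2·(1 + 15 + 105 + 455 + 1365)/2^15 = 3882/32768 = 1941/16384.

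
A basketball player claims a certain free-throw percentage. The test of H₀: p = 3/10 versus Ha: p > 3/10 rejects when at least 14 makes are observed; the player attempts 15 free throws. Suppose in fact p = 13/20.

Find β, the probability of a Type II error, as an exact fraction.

16151694793243741949/16384000000000000000

A Type II error is failing to reject when Ha holds: with p = 13/20, β = P(X ≤ 13).
Equivalently, β = 1 − P(X ≥ 14) = 16151694793243741949/16384000000000000000.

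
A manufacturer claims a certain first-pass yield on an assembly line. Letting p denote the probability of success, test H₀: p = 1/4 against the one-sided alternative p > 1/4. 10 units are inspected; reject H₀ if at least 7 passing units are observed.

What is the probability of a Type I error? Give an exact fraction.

919/262144

α = P(reject H₀ | H₀ true) = P(K ≥ 7 | p = 1/4), with K ~ Binomial(10, 1/4).
Summing C(10,j)(1/4)^j(3/4)^{10−j} for j = 7,…,10 gives 919/262144.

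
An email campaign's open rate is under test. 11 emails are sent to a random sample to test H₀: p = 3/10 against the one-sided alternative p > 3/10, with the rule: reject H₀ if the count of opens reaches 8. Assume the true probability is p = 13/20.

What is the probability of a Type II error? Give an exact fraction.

2941183244209/5120000000000

β = P(fail to reject H₀ | Ha true) = P(S ≤ 7 | p = 13/20), S ~ Binomial(11, 13/20).
Summing C(11,j)·(13/20)^j·(7/20)^{11-j} for j = 0..7 gives 2941183244209/5120000000000.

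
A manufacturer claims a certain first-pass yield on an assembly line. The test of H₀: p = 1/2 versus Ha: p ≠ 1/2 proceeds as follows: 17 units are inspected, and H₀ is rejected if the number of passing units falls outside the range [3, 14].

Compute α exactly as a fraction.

The significance level is the null-hypothesis probability of the rejection region {≤2} ∪ {≥15}.
Each tail has probability (1 + 17 + 136)/131072; doubling gives α = 308/131072 = 77/32768.

77/32768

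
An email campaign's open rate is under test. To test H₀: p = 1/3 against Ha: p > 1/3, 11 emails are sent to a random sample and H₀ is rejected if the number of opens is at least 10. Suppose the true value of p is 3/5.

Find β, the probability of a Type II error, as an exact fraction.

Under the alternative p = 3/5, K ~ Binomial(11, 3/5); β is the probability the test does not reject, P(K < 10).
Equivalently, β = 1 − P(K ≥ 10) = 1894076/1953125.

1894076/1953125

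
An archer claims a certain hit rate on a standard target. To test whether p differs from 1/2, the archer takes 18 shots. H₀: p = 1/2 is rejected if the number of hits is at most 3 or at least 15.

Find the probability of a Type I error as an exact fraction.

247/32768

The significance level is the null-hypothesis probability of the rejection region {≤3} ∪ {≥15}.
The two tails are symmetric, so α = 2·(1 + 18 + 153 + 816)/2^18 = 1976/262144 = 247/32768.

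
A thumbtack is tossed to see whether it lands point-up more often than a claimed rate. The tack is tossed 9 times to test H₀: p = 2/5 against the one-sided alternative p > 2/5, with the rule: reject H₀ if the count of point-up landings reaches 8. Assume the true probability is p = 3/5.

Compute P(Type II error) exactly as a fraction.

A Type II error is failing to reject when Ha holds: with p = 3/5, β = P(S ≤ 7).
Adding the binomial probabilities P(S=0)+…+P(S=7) at p = 3/5 gives 1815344/1953125.

1815344/1953125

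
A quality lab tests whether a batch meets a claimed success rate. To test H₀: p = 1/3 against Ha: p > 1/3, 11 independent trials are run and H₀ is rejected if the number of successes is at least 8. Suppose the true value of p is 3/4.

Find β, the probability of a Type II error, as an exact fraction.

150311/524288

β = P(fail to reject H₀ | Ha true) = P(K ≤ 7 | p = 3/4), K ~ Binomial(11, 3/4).
Summing C(11,j)·(3/4)^j·(1/4)^{11-j} for j = 0..7 gives 150311/524288.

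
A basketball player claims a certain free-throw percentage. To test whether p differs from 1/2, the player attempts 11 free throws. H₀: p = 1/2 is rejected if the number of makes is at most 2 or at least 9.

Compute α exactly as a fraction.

Under H₀, X ~ Binomial(11, 1/2); α is the probability of landing in either tail, P(X ≤ 2) + P(X ≥ 9).
By symmetry, α = 2·P(X ≤ 2) = 2·(1 + 11 + 55)/2048 = 134/2048 = 67/1024.

67/1024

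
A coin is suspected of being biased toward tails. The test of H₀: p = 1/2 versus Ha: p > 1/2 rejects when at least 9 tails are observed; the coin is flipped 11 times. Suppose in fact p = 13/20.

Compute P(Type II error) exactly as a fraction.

32762721984671/40960000000000

Under the alternative p = 13/20, Y ~ Binomial(11, 13/20); β is the probability the test does not reject, P(Y < 9).
Summing C(11,j)·(13/20)^j·(7/20)^{11-j} for j = 0..8 gives 32762721984671/40960000000000.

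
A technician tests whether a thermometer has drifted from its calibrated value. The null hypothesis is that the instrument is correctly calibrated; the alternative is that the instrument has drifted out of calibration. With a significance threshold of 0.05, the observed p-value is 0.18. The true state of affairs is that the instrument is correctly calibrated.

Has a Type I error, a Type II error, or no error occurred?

Since p = 0.18 ≥ α = 0.05, H₀ is not rejected.
H₀ is true (actually the instrument is correctly calibrated).
The decision matches the true state — no error.

Neither — the decision is correct.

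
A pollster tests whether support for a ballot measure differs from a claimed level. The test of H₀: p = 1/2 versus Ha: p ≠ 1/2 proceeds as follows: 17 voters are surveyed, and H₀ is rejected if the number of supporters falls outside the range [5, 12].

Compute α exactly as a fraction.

1607/32768

Under H₀, Y ~ Binomial(17, 1/2); α is the probability of landing in either tail, P(Y ≤ 4) + P(Y ≥ 13).
Each tail has probability (1 + 17 + 136 + 680 + 2380)/131072; doubling gives α = 6428/131072 = 1607/32768.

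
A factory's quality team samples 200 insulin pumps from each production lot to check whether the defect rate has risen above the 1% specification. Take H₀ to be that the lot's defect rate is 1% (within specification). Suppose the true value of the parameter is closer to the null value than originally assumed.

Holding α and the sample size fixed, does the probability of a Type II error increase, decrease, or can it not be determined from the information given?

It increases.

A smaller departure from H₀ means the test statistic under Ha is distributed closer to where it would be under H₀; rejection becomes less likely.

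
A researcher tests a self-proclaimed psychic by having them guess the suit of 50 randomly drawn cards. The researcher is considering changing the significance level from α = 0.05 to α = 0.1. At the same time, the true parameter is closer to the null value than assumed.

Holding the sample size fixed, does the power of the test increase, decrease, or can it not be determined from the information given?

Cannot be determined from the information given.

The first change alone would make β decrease; the second alone would make β increase. Which effect dominates depends on the magnitudes, which are not given.
Since power = 1 − β, the effect on power is likewise indeterminate.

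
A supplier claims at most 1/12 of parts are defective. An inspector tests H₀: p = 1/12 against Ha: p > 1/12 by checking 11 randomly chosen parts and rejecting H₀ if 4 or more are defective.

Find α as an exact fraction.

Under H₀, Y ~ Binomial(11, 1/12); the Type I error rate is P(Y ≥ 4).
Computing the lower-tail complement: 1 − 30653319983/30958682112 = 305362129/30958682112.

305362129/30958682112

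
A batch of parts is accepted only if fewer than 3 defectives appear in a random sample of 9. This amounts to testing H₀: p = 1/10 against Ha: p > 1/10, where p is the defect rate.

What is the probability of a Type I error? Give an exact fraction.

26486069/500000000

α = P(reject H₀ | H₀ true) = P(S ≥ 3 | p = 1/10), S ~ Binomial(9, 1/10).
Computing the lower-tail complement: 1 − 473513931/500000000 = 26486069/500000000.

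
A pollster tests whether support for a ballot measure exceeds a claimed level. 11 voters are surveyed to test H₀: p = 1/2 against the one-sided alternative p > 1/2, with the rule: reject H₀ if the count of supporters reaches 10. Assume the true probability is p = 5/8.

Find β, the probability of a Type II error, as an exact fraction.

4109420421/4294967296

A Type II error is failing to reject when Ha holds: with p = 5/8, β = P(S ≤ 9).
Summing C(11,j)·(5/8)^j·(3/8)^{11-j} for j = 0..9 gives 4109420421/4294967296.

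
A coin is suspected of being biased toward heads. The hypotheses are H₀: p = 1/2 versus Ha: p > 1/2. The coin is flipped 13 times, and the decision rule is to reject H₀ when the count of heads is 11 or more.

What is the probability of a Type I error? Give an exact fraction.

Under H₀, X ~ Binomial(13, 1/2), and α = P(X ≥ 11).
That's C(13,11) + C(13,12) + C(13,13) over 2^13, i.e. (78 + 13 + 1)/8192 = 92/8192 = 23/2048.

23/2048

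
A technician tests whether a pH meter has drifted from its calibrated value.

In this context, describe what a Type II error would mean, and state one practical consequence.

A Type II error would mean concluding that the instrument is correctly calibrated (or at least failing to establish that the instrument has drifted out of calibration) when in fact the instrument has drifted out of calibration. Consequence: an out-of-calibration instrument continues producing bad measurements.

With the conventional null hypothesis that the instrument is correctly calibrated:
A Type II error is failing to reject H₀ when H₀ is false.
Here that means leaving the instrument in service when actually the instrument has drifted out of calibration.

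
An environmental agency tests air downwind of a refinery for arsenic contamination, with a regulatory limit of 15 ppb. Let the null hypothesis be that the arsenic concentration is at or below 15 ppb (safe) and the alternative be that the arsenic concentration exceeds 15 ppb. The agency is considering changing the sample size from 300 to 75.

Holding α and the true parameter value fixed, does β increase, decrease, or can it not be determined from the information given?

With less data the test statistic is noisier; under Ha, more outcomes land inside the acceptance region.

It increases.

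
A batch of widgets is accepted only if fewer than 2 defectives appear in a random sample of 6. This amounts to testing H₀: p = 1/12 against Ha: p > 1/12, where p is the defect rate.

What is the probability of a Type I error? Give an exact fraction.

248117/2985984

The significance level is the probability, assuming p = 1/12, of seeing 2 or more defectives in 6 draws.
α = 1 − P(Y ≤ 1) = 1 − 2737867/2985984 = 248117/2985984.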